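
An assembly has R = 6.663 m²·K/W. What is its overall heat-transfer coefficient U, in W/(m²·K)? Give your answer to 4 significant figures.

0.1501 W/(m²·K)

U = 1/R = 1/6.663 = 0.15008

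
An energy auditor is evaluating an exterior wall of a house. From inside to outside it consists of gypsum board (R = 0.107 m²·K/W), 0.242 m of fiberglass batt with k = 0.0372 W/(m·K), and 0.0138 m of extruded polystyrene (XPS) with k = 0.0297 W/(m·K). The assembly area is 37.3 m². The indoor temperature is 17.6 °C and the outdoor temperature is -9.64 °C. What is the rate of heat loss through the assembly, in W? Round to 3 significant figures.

144 W

0.242/0.0372 = 6.505
0.0138/0.0297 = 0.4646
R_total = 0.107 + 6.505 + 0.4646 = 7.077 m²·K/W
Q = A·ΔT/R = 37.3 × (17.6 − (-9.64)) / 7.077 = 143.6 W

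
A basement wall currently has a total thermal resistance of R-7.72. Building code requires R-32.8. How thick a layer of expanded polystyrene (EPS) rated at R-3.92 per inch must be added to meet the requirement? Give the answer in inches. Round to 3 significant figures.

6.40 in

ΔR = 32.8 − 7.72 = 25.08 ft²·°F·h/BTU
L = ΔR / (R/in) = 25.08/3.92 = 6.398 in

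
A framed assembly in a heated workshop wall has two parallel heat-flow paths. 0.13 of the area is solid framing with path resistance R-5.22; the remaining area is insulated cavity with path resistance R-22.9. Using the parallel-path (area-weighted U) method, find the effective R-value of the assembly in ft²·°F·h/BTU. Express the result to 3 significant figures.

15.9 ft²·°F·h/BTU

U_eff = 0.87/22.9 + 0.13/5.22 = 0.03799 + 0.0249 = 0.0629
R_eff = 1/U_eff = 15.9 ft²·°F·h/BTU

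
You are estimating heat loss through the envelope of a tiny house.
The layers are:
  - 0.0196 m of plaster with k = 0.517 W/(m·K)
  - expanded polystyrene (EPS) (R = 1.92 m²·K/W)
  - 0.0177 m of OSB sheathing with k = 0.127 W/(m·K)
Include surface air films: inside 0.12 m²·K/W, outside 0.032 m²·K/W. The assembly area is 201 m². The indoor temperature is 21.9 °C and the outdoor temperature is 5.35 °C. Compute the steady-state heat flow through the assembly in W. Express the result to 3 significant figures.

1480 W

0.0196/0.517 = 0.03791
0.0177/0.127 = 0.1394
R_total = 0.12 + 0.03791 + 1.92 + 0.1394 + 0.032 = 2.249 m²·K/W
Q = A·ΔT/R = 201 × (21.9 − 5.35) / 2.249 = 1479 W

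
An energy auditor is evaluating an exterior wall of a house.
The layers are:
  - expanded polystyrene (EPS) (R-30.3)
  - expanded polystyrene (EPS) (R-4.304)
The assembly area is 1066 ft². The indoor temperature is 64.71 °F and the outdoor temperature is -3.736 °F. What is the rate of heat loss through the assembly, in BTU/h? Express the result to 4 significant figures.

R_total = 30.3 + 4.304 = 34.604 ft²·°F·h/BTU
Q = A·ΔT/R = 1066 × (64.71 − (-3.736)) / 34.604 = 2108.5 BTU/h

2109 BTU/h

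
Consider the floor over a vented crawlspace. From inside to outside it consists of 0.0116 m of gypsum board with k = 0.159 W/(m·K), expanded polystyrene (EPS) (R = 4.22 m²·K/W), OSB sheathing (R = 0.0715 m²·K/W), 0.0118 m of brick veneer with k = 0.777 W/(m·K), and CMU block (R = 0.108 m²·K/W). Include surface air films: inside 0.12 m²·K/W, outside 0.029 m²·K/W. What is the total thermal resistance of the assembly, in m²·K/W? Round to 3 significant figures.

0.0116/0.159 = 0.07296
0.0118/0.777 = 0.01519
R_total = 0.12 + 0.07296 + 4.22 + 0.0715 + 0.01519 + 0.108 + 0.029 = 4.637 m²·K/W

4.64 m²·K/W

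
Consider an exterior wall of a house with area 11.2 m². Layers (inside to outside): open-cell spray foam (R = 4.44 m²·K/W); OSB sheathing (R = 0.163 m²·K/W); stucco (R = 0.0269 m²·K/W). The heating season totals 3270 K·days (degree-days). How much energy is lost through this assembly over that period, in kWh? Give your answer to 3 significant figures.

190 kWh

R_total = 4.44 + 0.163 + 0.0269 = 4.63 m²·K/W
E = A × HDD × 24 / R / 1000 = 11.2 × 3270 × 24 / 4.63 / 1000 = 189.8 kWh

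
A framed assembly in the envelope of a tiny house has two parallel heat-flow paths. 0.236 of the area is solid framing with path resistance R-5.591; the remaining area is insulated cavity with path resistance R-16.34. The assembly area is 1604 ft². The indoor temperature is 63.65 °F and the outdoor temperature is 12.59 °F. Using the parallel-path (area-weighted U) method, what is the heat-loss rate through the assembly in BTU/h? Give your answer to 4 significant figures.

7286 BTU/h

U_eff = 0.764/16.34 + 0.236/5.591 = 0.046756 + 0.042211 = 0.088967
R_eff = 1/U_eff = 11.24 ft²·°F·h/BTU
Q = 1604 × (63.65 − 12.59) / 11.24 = 7286.4 BTU/h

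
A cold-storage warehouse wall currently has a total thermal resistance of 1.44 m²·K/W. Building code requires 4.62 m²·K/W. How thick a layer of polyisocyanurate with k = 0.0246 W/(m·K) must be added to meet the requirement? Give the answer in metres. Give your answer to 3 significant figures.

0.0782 m

ΔR = 4.62 − 1.44 = 3.18 m²·K/W
L = ΔR × k = 3.18 × 0.0246 = 0.07823 m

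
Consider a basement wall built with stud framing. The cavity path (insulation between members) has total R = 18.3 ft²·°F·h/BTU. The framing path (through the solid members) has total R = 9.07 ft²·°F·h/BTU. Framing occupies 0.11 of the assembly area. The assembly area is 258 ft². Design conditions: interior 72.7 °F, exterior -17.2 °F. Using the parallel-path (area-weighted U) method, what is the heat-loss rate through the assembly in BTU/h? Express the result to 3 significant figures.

U_eff = 0.89/18.3 + 0.11/9.07 = 0.04863 + 0.01213 = 0.06076
R_eff = 1/U_eff = 16.46 ft²·°F·h/BTU
Q = 258 × (72.7 − (-17.2)) / 16.46 = 1409 BTU/h

1410 BTU/h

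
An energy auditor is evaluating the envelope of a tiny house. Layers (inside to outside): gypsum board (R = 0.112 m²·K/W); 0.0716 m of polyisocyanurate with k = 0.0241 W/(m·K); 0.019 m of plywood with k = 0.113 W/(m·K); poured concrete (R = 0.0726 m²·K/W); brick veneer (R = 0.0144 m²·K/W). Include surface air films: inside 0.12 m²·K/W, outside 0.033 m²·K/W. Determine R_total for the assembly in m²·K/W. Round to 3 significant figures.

3.49 m²·K/W

0.0716/0.0241 = 2.971
0.019/0.113 = 0.1681
R_total = 0.12 + 0.112 + 2.971 + 0.1681 + 0.0726 + 0.0144 + 0.033 = 3.491 m²·K/W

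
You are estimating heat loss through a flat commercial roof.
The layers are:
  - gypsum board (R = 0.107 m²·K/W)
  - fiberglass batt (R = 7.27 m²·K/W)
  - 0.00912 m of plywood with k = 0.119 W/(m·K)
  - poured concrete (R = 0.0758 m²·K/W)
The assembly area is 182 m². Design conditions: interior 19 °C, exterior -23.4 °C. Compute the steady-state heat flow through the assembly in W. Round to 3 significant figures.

1020 W

0.00912/0.119 = 0.07664
R_total = 0.107 + 7.27 + 0.07664 + 0.0758 = 7.529 m²·K/W
Q = A·ΔT/R = 182 × (19 − (-23.4)) / 7.529 = 1025 W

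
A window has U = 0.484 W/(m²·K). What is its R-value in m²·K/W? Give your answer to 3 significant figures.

R = 1/U = 1/0.484 = 2.066

2.07 m²·K/W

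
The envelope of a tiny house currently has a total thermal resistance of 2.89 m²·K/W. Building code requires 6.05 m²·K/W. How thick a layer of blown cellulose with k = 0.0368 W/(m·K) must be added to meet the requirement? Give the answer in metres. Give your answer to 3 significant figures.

0.116 m

ΔR = 6.05 − 2.89 = 3.16 m²·K/W
L = ΔR × k = 3.16 × 0.0368 = 0.1163 m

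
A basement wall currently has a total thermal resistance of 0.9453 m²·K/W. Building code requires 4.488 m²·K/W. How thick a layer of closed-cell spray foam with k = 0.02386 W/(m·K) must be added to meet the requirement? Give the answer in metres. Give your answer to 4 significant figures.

0.08453 m

ΔR = 4.488 − 0.9453 = 3.5427 m²·K/W
L = ΔR × k = 3.5427 × 0.02386 = 0.084529 m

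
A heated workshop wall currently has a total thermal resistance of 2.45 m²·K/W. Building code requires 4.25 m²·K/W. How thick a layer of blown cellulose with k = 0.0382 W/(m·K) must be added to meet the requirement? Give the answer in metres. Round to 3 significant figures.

0.0688 m

ΔR = 4.25 − 2.45 = 1.8 m²·K/W
L = ΔR × k = 1.8 × 0.0382 = 0.06876 m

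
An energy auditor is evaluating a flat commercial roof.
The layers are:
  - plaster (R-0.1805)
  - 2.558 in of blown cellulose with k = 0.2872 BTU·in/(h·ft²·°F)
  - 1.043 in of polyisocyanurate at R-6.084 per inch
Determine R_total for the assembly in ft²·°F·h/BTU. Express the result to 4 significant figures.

2.558/0.2872 = 8.9067
1.043 × 6.084 = 6.3456
R_total = 0.1805 + 8.9067 + 6.3456 = 15.433 ft²·°F·h/BTU

15.43 ft²·°F·h/BTU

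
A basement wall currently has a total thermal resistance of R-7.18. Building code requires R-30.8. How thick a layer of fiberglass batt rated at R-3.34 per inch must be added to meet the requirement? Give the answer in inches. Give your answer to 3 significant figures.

ΔR = 30.8 − 7.18 = 23.62 ft²·°F·h/BTU
L = ΔR / (R/in) = 23.62/3.34 = 7.072 in

7.07 in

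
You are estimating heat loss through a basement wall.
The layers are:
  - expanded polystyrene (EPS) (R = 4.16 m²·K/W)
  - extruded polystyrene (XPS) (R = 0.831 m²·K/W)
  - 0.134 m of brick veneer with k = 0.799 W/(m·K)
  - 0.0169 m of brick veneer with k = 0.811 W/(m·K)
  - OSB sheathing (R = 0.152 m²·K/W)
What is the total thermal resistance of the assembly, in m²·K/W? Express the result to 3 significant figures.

0.134/0.799 = 0.1677
0.0169/0.811 = 0.02084
R_total = 4.16 + 0.831 + 0.1677 + 0.02084 + 0.152 = 5.332 m²·K/W

5.33 m²·K/W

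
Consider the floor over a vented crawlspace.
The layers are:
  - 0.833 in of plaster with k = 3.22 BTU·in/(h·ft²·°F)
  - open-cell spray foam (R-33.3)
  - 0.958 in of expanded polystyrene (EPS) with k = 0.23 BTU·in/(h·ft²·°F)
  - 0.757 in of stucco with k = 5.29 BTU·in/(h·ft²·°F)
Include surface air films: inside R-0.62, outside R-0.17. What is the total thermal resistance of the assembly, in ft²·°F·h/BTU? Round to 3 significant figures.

38.7 ft²·°F·h/BTU

0.833/3.22 = 0.2587
0.958/0.23 = 4.165
0.757/5.29 = 0.1431
R_total = 0.62 + 0.2587 + 33.3 + 4.165 + 0.1431 + 0.17 = 38.66 ft²·°F·h/BTU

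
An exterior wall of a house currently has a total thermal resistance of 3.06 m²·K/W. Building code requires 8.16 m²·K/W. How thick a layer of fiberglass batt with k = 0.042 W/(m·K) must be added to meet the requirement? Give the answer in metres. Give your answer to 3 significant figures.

0.214 m

ΔR = 8.16 − 3.06 = 5.1 m²·K/W
L = ΔR × k = 5.1 × 0.042 = 0.2142 m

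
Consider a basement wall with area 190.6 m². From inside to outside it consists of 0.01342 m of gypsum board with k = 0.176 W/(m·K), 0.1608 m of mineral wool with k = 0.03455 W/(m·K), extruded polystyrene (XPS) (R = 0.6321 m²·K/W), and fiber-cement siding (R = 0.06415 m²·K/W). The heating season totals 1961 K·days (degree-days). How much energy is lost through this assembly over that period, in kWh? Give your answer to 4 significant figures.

0.01342/0.176 = 0.07625
0.1608/0.03455 = 4.6541
R_total = 0.07625 + 4.6541 + 0.6321 + 0.06415 = 5.4266 m²·K/W
E = A × HDD × 24 / R / 1000 = 190.6 × 1961 × 24 / 5.4266 / 1000 = 1653 kWh

1653 kWh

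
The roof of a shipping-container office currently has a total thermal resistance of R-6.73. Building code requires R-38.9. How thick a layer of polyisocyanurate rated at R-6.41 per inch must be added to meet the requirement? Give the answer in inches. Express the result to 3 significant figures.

ΔR = 38.9 − 6.73 = 32.17 ft²·°F·h/BTU
L = ΔR / (R/in) = 32.17/6.41 = 5.019 in

5.02 in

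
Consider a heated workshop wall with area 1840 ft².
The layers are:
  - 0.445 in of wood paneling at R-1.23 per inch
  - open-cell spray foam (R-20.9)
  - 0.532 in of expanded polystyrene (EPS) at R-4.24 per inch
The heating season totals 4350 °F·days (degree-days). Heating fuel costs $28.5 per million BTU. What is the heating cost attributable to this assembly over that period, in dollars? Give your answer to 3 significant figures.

0.445 × 1.23 = 0.5474
0.532 × 4.24 = 2.256
R_total = 0.5474 + 20.9 + 2.256 = 23.7 ft²·°F·h/BTU
E = A × HDD × 24 / R = 1840 × 4350 × 24 / 23.7 = 8104000 BTU
Cost = 8104000/10⁶ × 28.5 = $231

231 dollars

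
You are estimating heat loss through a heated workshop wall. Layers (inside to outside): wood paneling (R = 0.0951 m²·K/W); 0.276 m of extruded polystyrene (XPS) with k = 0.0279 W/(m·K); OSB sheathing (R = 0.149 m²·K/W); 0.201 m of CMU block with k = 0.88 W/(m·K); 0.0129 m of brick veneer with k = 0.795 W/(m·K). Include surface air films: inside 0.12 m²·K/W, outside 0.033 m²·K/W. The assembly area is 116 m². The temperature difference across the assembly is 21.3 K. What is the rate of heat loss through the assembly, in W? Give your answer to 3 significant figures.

235 W

0.276/0.0279 = 9.892
0.201/0.88 = 0.2284
0.0129/0.795 = 0.01623
R_total = 0.12 + 0.0951 + 9.892 + 0.149 + 0.2284 + 0.01623 + 0.033 = 10.53 m²·K/W
Q = A·ΔT/R = 116 × 21.3 / 10.53 = 234.6 W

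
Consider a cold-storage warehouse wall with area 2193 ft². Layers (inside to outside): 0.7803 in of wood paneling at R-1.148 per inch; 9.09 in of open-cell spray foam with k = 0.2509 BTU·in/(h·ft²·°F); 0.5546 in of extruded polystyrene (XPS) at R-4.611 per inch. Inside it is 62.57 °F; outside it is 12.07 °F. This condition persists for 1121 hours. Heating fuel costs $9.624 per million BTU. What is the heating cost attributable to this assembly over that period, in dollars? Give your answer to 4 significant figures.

30.11 dollars

0.7803 × 1.148 = 0.89578
9.09/0.2509 = 36.23
0.5546 × 4.611 = 2.5573
R_total = 0.89578 + 36.23 + 2.5573 = 39.683 ft²·°F·h/BTU
Q = 2193 × (62.57 − 12.07) / 39.683 = 2790.8 BTU/h
E = 2790.8 × 1121 = 3128500 BTU
Cost = 3128500/10⁶ × 9.624 = $30.109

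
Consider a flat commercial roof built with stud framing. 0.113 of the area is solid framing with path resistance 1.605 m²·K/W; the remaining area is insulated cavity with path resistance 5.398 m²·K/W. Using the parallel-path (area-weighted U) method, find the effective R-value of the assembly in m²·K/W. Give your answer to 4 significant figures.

4.260 m²·K/W

U_eff = 0.887/5.398 + 0.113/1.605 = 0.16432 + 0.070405 = 0.23473
R_eff = 1/U_eff = 4.2603 m²·K/W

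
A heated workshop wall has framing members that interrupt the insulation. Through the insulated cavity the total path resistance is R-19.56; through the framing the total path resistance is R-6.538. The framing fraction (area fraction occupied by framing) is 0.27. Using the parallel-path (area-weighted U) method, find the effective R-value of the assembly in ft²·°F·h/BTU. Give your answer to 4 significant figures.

U_eff = 0.73/19.56 + 0.27/6.538 = 0.037321 + 0.041297 = 0.078618
R_eff = 1/U_eff = 12.72 ft²·°F·h/BTU

12.72 ft²·°F·h/BTU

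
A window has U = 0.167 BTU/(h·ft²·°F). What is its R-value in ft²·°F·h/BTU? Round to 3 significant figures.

R = 1/U = 1/0.167 = 5.988

5.99 ft²·°F·h/BTU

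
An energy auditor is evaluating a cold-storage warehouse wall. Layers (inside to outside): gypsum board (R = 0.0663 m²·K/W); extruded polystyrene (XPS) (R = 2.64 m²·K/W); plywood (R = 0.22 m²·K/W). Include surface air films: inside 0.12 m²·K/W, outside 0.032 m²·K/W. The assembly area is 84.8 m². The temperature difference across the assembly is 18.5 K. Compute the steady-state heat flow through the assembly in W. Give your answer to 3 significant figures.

510 W

R_total = 0.12 + 0.0663 + 2.64 + 0.22 + 0.032 = 3.078 m²·K/W
Q = A·ΔT/R = 84.8 × 18.5 / 3.078 = 509.6 W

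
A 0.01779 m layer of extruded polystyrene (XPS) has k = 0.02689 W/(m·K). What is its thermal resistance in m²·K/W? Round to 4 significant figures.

R = L/k = 0.01779/0.02689 = 0.66158 m²·K/W

0.6616 m²·K/W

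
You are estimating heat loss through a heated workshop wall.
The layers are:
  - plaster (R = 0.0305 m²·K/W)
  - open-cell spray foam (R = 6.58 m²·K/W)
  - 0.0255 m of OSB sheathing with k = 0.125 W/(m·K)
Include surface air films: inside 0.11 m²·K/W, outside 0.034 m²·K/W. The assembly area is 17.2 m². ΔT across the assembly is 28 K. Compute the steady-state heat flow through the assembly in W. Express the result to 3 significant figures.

69.2 W

0.0255/0.125 = 0.204
R_total = 0.11 + 0.0305 + 6.58 + 0.204 + 0.034 = 6.958 m²·K/W
Q = A·ΔT/R = 17.2 × 28 / 6.958 = 69.21 W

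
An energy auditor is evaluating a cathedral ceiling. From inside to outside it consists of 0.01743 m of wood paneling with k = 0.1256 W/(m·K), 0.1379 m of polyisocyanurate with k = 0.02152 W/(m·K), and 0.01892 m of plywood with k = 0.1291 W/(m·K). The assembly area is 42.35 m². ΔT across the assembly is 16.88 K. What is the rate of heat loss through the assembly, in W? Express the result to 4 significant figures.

106.8 W

0.01743/0.1256 = 0.13877
0.1379/0.02152 = 6.408
0.01892/0.1291 = 0.14655
R_total = 0.13877 + 6.408 + 0.14655 = 6.6933 m²·K/W
Q = A·ΔT/R = 42.35 × 16.88 / 6.6933 = 106.8 W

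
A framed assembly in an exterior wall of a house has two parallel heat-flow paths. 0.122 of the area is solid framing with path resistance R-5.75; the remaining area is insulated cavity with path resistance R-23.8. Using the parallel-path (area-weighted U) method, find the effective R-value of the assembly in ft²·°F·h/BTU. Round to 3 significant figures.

U_eff = 0.878/23.8 + 0.122/5.75 = 0.03689 + 0.02122 = 0.05811
R_eff = 1/U_eff = 17.21 ft²·°F·h/BTU

17.2 ft²·°F·h/BTU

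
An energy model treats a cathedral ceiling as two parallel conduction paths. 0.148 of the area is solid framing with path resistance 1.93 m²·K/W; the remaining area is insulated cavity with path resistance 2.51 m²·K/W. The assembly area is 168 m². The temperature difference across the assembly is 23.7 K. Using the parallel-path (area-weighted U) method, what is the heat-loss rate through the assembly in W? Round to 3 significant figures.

U_eff = 0.852/2.51 + 0.148/1.93 = 0.3394 + 0.07668 = 0.4161
R_eff = 1/U_eff = 2.403 m²·K/W
Q = 168 × 23.7 / 2.403 = 1657 W

1660 W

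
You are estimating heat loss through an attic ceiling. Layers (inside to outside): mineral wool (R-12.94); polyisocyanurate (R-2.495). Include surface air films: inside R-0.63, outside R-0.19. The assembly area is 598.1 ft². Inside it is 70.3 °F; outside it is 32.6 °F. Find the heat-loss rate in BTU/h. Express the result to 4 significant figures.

1387 BTU/h

R_total = 0.63 + 12.94 + 2.495 + 0.19 = 16.255 ft²·°F·h/BTU
Q = A·ΔT/R = 598.1 × (70.3 − 32.6) / 16.255 = 1387.2 BTU/h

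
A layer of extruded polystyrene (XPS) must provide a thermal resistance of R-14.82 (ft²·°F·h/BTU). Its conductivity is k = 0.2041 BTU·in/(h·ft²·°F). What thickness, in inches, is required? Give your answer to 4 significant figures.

L = R × k = 14.82 × 0.2041 = 3.0248 in

3.025 in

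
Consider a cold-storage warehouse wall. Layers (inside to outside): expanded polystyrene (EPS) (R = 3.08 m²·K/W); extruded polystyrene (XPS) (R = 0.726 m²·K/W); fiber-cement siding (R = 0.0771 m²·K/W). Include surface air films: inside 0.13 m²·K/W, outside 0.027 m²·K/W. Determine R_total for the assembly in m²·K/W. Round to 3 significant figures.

4.04 m²·K/W

R_total = 0.13 + 3.08 + 0.726 + 0.0771 + 0.027 = 4.04 m²·K/W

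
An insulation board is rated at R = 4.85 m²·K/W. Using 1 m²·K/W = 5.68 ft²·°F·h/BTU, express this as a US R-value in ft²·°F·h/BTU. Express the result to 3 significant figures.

27.5 ft²·°F·h/BTU

R_US = 4.85 × 5.68 = 27.55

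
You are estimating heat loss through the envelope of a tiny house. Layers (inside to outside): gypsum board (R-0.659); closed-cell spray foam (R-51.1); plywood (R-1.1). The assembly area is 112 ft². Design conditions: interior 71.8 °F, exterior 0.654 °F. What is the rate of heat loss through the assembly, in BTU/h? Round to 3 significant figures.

R_total = 0.659 + 51.1 + 1.1 = 52.86 ft²·°F·h/BTU
Q = A·ΔT/R = 112 × (71.8 − 0.654) / 52.86 = 150.7 BTU/h

151 BTU/h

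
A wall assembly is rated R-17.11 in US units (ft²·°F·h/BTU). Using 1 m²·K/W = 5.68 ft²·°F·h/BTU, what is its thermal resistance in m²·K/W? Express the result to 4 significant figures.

R_SI = 17.11/5.68 = 3.0123

3.012 m²·K/W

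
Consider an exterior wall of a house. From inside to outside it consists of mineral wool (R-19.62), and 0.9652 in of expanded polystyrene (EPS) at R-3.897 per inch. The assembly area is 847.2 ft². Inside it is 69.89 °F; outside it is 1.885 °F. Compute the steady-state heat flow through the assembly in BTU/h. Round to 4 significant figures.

2464 BTU/h

0.9652 × 3.897 = 3.7614
R_total = 19.62 + 3.7614 = 23.381 ft²·°F·h/BTU
Q = A·ΔT/R = 847.2 × (69.89 − 1.885) / 23.381 = 2464.1 BTU/h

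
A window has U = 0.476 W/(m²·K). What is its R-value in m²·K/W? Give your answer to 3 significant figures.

R = 1/U = 1/0.476 = 2.101

2.10 m²·K/W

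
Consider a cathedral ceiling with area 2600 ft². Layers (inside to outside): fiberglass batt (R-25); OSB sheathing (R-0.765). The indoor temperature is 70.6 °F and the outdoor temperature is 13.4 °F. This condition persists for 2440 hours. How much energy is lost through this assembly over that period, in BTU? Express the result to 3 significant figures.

14100000 BTU

R_total = 25 + 0.765 = 25.77 ft²·°F·h/BTU
Q = 2600 × (70.6 − 13.4) / 25.77 = 5772 BTU/h
E = 5772 × 2440 = 14080000 BTU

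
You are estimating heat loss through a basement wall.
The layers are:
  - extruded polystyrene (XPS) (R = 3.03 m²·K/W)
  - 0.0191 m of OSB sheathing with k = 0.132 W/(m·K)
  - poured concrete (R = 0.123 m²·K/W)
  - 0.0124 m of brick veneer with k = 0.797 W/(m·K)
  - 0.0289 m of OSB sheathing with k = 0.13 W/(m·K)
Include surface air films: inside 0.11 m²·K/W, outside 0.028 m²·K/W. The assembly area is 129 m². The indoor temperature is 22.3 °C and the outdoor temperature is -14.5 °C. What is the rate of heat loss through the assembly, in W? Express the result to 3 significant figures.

0.0191/0.132 = 0.1447
0.0124/0.797 = 0.01556
0.0289/0.13 = 0.2223
R_total = 0.11 + 3.03 + 0.1447 + 0.123 + 0.01556 + 0.2223 + 0.028 = 3.674 m²·K/W
Q = A·ΔT/R = 129 × (22.3 − (-14.5)) / 3.674 = 1292 W

1290 W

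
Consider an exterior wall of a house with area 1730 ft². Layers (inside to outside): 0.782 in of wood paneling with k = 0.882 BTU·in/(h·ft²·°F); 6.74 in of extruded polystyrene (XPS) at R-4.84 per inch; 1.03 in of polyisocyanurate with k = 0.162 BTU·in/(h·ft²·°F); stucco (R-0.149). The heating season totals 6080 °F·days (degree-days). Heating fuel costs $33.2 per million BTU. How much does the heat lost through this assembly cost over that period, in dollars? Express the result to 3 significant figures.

0.782/0.882 = 0.8866
6.74 × 4.84 = 32.62
1.03/0.162 = 6.358
R_total = 0.8866 + 32.62 + 6.358 + 0.149 = 40.02 ft²·°F·h/BTU
E = A × HDD × 24 / R = 1730 × 6080 × 24 / 40.02 = 6309000 BTU
Cost = 6309000/10⁶ × 33.2 = $209.4

209 dollars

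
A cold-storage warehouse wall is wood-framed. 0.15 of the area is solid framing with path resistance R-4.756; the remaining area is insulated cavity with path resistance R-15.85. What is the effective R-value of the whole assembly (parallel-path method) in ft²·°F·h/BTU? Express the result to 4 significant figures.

U_eff = 0.85/15.85 + 0.15/4.756 = 0.053628 + 0.031539 = 0.085167
R_eff = 1/U_eff = 11.742 ft²·°F·h/BTU

11.74 ft²·°F·h/BTU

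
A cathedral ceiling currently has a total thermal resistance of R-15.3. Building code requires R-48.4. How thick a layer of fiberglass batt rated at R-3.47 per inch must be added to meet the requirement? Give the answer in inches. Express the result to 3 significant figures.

ΔR = 48.4 − 15.3 = 33.1 ft²·°F·h/BTU
L = ΔR / (R/in) = 33.1/3.47 = 9.539 in

9.54 in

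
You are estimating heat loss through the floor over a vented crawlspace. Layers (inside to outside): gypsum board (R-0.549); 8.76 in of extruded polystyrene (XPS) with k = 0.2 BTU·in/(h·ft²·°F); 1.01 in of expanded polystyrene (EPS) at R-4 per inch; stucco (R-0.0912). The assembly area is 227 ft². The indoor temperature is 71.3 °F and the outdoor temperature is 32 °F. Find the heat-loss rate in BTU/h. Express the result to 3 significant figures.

8.76/0.2 = 43.8
1.01 × 4 = 4.04
R_total = 0.549 + 43.8 + 4.04 + 0.0912 = 48.48 ft²·°F·h/BTU
Q = A·ΔT/R = 227 × (71.3 − 32) / 48.48 = 184 BTU/h

184 BTU/h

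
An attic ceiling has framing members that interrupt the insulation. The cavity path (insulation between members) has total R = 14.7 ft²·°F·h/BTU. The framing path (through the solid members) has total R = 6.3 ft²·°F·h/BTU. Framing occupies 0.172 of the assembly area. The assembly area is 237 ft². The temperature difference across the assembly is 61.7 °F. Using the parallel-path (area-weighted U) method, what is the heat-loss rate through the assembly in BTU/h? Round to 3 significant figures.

U_eff = 0.828/14.7 + 0.172/6.3 = 0.05633 + 0.0273 = 0.08363
R_eff = 1/U_eff = 11.96 ft²·°F·h/BTU
Q = 237 × 61.7 / 11.96 = 1223 BTU/h

1220 BTU/h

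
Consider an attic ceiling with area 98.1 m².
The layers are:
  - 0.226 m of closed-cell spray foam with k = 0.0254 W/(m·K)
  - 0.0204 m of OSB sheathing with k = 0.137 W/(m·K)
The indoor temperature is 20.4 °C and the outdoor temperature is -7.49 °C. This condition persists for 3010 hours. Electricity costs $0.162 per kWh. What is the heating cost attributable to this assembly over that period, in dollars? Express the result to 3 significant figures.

0.226/0.0254 = 8.898
0.0204/0.137 = 0.1489
R_total = 8.898 + 0.1489 = 9.047 m²·K/W
Q = 98.1 × (20.4 − (-7.49)) / 9.047 = 302.4 W
E = 302.4 W × 3010 h / 1000 = 910.3 kWh
Cost = 910.3 × 0.162 = $147.5

147 dollars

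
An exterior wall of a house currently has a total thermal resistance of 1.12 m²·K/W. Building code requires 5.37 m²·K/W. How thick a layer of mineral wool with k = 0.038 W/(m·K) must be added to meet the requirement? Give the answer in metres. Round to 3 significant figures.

0.162 m

ΔR = 5.37 − 1.12 = 4.25 m²·K/W
L = ΔR × k = 4.25 × 0.038 = 0.1615 m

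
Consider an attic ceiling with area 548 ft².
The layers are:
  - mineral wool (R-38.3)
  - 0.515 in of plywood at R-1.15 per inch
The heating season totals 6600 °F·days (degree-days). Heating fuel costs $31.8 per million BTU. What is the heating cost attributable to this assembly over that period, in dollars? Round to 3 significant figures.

71.0 dollars

0.515 × 1.15 = 0.5922
R_total = 38.3 + 0.5922 = 38.89 ft²·°F·h/BTU
E = A × HDD × 24 / R = 548 × 6600 × 24 / 38.89 = 2232000 BTU
Cost = 2232000/10⁶ × 31.8 = $70.97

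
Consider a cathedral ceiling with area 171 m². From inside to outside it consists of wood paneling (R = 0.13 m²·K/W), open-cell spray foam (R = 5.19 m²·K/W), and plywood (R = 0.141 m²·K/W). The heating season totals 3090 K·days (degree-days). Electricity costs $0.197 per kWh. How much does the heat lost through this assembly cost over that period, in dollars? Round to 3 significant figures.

R_total = 0.13 + 5.19 + 0.141 = 5.461 m²·K/W
E = A × HDD × 24 / R / 1000 = 171 × 3090 × 24 / 5.461 / 1000 = 2322 kWh
Cost = 2322 × 0.197 = $457.5

457 dollars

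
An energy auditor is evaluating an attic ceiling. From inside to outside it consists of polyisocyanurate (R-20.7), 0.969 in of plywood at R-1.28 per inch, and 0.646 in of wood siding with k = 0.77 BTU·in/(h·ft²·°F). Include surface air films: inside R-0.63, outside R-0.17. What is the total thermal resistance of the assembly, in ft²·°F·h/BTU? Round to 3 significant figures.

0.969 × 1.28 = 1.24
0.646/0.77 = 0.839
R_total = 0.63 + 20.7 + 1.24 + 0.839 + 0.17 = 23.58 ft²·°F·h/BTU

23.6 ft²·°F·h/BTU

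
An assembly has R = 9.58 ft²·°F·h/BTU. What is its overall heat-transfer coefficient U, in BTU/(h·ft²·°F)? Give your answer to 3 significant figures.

U = 1/R = 1/9.58 = 0.1044

0.104 BTU/(h·ft²·°F)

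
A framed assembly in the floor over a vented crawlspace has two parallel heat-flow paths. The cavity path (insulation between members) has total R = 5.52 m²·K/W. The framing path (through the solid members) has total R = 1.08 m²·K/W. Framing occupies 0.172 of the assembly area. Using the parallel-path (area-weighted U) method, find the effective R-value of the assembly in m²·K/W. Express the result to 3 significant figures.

3.23 m²·K/W

U_eff = 0.828/5.52 + 0.172/1.08 = 0.15 + 0.1593 = 0.3093
R_eff = 1/U_eff = 3.234 m²·K/W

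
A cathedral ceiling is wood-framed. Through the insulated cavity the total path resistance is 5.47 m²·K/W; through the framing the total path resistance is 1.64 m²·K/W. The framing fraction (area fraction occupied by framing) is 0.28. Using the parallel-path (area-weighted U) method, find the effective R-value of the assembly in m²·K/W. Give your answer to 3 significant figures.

3.31 m²·K/W

U_eff = 0.72/5.47 + 0.28/1.64 = 0.1316 + 0.1707 = 0.3024
R_eff = 1/U_eff = 3.307 m²·K/W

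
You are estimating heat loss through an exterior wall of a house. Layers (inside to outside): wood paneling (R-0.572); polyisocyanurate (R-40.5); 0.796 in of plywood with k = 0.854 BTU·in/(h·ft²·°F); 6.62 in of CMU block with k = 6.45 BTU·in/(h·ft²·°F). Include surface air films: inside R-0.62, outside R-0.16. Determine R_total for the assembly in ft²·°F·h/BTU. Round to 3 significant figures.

0.796/0.854 = 0.9321
6.62/6.45 = 1.026
R_total = 0.62 + 0.572 + 40.5 + 0.9321 + 1.026 + 0.16 = 43.81 ft²·°F·h/BTU

43.8 ft²·°F·h/BTU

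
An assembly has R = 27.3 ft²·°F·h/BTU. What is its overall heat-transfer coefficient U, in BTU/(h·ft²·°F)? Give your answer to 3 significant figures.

U = 1/R = 1/27.3 = 0.03663

0.0366 BTU/(h·ft²·°F)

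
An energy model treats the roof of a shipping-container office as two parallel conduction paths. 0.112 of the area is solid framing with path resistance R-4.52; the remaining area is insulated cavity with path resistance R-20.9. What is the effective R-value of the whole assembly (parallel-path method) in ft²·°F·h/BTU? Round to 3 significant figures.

14.9 ft²·°F·h/BTU

U_eff = 0.888/20.9 + 0.112/4.52 = 0.04249 + 0.02478 = 0.06727
R_eff = 1/U_eff = 14.87 ft²·°F·h/BTU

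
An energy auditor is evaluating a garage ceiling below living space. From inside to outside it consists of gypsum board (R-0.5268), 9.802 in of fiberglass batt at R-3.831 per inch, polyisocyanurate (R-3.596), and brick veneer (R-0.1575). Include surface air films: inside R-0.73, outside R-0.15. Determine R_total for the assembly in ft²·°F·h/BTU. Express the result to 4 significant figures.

42.71 ft²·°F·h/BTU

9.802 × 3.831 = 37.551
R_total = 0.73 + 0.5268 + 37.551 + 3.596 + 0.1575 + 0.15 = 42.712 ft²·°F·h/BTU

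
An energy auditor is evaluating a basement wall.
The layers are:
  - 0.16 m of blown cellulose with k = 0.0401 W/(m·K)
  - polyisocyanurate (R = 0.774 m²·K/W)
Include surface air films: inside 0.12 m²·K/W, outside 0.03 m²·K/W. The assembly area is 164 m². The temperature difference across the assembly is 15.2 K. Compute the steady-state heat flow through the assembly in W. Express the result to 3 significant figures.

0.16/0.0401 = 3.99
R_total = 0.12 + 3.99 + 0.774 + 0.03 = 4.914 m²·K/W
Q = A·ΔT/R = 164 × 15.2 / 4.914 = 507.3 W

507 W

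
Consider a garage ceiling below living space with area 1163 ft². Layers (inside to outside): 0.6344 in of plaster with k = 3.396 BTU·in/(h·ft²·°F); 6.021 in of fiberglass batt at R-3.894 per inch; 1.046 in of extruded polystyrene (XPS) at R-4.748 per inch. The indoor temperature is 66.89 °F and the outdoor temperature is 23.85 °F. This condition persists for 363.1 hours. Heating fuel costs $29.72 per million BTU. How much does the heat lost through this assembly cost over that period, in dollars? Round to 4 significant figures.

0.6344/3.396 = 0.18681
6.021 × 3.894 = 23.446
1.046 × 4.748 = 4.9664
R_total = 0.18681 + 23.446 + 4.9664 = 28.599 ft²·°F·h/BTU
Q = 1163 × (66.89 − 23.85) / 28.599 = 1750.3 BTU/h
E = 1750.3 × 363.1 = 635520 BTU
Cost = 635520/10⁶ × 29.72 = $18.888

18.89 dollars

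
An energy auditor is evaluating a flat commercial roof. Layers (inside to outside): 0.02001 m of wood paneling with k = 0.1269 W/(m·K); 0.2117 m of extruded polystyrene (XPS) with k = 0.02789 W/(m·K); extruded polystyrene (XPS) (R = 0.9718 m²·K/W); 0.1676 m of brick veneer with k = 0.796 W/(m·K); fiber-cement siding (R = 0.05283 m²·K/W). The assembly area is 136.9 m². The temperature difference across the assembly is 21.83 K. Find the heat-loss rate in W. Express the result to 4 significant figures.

0.02001/0.1269 = 0.15768
0.2117/0.02789 = 7.5905
0.1676/0.796 = 0.21055
R_total = 0.15768 + 7.5905 + 0.9718 + 0.21055 + 0.05283 = 8.9834 m²·K/W
Q = A·ΔT/R = 136.9 × 21.83 / 8.9834 = 332.67 W

332.7 W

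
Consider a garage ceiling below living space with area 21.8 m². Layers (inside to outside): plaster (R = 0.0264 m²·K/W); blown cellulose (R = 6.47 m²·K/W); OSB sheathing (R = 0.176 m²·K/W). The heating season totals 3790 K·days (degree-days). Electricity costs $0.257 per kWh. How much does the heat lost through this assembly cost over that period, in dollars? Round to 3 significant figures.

R_total = 0.0264 + 6.47 + 0.176 = 6.672 m²·K/W
E = A × HDD × 24 / R / 1000 = 21.8 × 3790 × 24 / 6.672 / 1000 = 297.2 kWh
Cost = 297.2 × 0.257 = $76.38

76.4 dollars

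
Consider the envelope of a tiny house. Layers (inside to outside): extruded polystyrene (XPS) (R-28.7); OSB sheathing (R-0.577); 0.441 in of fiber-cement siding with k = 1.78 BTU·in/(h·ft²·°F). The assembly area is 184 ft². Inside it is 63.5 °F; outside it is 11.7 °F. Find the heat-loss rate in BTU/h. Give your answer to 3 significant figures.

323 BTU/h

0.441/1.78 = 0.2478
R_total = 28.7 + 0.577 + 0.2478 = 29.52 ft²·°F·h/BTU
Q = A·ΔT/R = 184 × (63.5 − 11.7) / 29.52 = 322.8 BTU/h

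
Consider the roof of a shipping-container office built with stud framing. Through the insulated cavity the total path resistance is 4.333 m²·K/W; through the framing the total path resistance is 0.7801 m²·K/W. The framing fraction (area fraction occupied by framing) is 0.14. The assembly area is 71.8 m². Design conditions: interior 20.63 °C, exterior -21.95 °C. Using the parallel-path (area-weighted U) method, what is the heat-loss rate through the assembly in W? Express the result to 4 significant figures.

1155 W

U_eff = 0.86/4.333 + 0.14/0.7801 = 0.19848 + 0.17946 = 0.37794
R_eff = 1/U_eff = 2.6459 m²·K/W
Q = 71.8 × (20.63 − (-21.95)) / 2.6459 = 1155.5 W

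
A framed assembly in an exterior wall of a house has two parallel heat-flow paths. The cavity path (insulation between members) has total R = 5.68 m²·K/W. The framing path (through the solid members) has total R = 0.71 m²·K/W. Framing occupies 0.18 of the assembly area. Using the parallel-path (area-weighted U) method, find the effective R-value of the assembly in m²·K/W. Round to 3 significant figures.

U_eff = 0.82/5.68 + 0.18/0.71 = 0.1444 + 0.2535 = 0.3979
R_eff = 1/U_eff = 2.513 m²·K/W

2.51 m²·K/W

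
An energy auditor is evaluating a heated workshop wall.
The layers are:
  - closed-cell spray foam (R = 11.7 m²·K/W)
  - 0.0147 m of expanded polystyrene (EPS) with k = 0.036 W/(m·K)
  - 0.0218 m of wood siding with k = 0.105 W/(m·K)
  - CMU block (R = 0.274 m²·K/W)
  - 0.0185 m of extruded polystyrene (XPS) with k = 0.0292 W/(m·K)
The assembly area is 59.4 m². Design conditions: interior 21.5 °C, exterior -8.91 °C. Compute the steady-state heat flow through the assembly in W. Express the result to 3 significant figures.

137 W

0.0147/0.036 = 0.4083
0.0218/0.105 = 0.2076
0.0185/0.0292 = 0.6336
R_total = 11.7 + 0.4083 + 0.2076 + 0.274 + 0.6336 = 13.22 m²·K/W
Q = A·ΔT/R = 59.4 × (21.5 − (-8.91)) / 13.22 = 136.6 W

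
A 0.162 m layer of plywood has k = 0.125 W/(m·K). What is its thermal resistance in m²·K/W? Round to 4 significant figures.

R = L/k = 0.162/0.125 = 1.296 m²·K/W

1.296 m²·K/W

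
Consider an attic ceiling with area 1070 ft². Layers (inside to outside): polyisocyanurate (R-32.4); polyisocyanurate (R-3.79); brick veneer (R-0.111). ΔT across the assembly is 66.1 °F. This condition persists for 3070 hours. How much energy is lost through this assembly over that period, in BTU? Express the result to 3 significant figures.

5980000 BTU

R_total = 32.4 + 3.79 + 0.111 = 36.3 ft²·°F·h/BTU
Q = 1070 × 66.1 / 36.3 = 1948 BTU/h
E = 1948 × 3070 = 5981000 BTU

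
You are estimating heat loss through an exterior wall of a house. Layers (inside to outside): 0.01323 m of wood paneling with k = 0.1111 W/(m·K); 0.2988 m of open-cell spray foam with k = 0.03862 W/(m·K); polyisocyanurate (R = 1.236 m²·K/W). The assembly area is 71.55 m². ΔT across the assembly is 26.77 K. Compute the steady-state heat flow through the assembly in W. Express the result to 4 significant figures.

0.01323/0.1111 = 0.11908
0.2988/0.03862 = 7.7369
R_total = 0.11908 + 7.7369 + 1.236 = 9.092 m²·K/W
Q = A·ΔT/R = 71.55 × 26.77 / 9.092 = 210.67 W

210.7 W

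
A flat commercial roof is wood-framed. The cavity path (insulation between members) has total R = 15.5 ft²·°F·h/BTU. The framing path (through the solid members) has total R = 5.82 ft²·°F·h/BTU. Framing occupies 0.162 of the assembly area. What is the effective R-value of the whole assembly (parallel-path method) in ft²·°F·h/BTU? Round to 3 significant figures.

U_eff = 0.838/15.5 + 0.162/5.82 = 0.05406 + 0.02784 = 0.0819
R_eff = 1/U_eff = 12.21 ft²·°F·h/BTU

12.2 ft²·°F·h/BTU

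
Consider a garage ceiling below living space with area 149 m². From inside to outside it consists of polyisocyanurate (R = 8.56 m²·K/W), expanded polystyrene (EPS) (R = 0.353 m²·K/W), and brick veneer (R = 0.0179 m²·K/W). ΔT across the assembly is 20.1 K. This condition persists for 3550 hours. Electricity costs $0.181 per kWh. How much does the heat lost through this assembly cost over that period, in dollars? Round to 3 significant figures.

R_total = 8.56 + 0.353 + 0.0179 = 8.931 m²·K/W
Q = 149 × 20.1 / 8.931 = 335.3 W
E = 335.3 W × 3550 h / 1000 = 1190 kWh
Cost = 1190 × 0.181 = $215.5

215 dollars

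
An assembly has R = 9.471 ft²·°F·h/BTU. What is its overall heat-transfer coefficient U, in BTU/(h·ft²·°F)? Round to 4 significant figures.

0.1056 BTU/(h·ft²·°F)

U = 1/R = 1/9.471 = 0.10559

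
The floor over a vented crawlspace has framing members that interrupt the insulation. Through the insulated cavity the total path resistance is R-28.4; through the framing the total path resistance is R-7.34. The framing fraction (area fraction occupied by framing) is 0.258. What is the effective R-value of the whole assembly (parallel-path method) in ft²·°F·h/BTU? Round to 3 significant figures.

U_eff = 0.742/28.4 + 0.258/7.34 = 0.02613 + 0.03515 = 0.06128
R_eff = 1/U_eff = 16.32 ft²·°F·h/BTU

16.3 ft²·°F·h/BTU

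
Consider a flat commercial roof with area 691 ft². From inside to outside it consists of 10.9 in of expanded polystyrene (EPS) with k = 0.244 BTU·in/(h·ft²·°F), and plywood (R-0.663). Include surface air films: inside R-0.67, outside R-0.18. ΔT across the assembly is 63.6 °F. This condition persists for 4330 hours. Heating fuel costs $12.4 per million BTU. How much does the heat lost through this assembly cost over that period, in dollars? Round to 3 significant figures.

10.9/0.244 = 44.67
R_total = 0.67 + 44.67 + 0.663 + 0.18 = 46.19 ft²·°F·h/BTU
Q = 691 × 63.6 / 46.19 = 951.6 BTU/h
E = 951.6 × 4330 = 4120000 BTU
Cost = 4120000/10⁶ × 12.4 = $51.09

51.1 dollars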